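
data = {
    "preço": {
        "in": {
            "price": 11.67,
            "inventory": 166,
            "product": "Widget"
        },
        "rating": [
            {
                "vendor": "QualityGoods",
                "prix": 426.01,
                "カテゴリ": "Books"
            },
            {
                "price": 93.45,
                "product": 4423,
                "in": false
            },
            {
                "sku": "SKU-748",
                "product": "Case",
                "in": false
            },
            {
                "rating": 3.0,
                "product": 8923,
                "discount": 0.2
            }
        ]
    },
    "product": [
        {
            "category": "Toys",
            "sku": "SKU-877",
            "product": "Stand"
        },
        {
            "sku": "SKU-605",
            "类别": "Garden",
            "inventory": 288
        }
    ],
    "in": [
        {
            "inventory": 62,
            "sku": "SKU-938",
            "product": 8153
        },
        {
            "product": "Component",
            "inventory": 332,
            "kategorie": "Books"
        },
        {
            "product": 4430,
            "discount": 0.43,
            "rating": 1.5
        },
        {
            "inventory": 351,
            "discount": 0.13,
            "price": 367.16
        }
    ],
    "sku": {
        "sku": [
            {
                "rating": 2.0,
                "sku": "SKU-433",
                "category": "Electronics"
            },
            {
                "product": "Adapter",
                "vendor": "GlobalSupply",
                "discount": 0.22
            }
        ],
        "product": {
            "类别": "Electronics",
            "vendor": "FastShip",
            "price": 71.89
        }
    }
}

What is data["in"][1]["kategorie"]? "Books"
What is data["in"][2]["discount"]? 0.43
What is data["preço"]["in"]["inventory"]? 166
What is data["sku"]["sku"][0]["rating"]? 2.0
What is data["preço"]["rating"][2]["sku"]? "SKU-748"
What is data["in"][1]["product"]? "Component"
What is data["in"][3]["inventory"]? 351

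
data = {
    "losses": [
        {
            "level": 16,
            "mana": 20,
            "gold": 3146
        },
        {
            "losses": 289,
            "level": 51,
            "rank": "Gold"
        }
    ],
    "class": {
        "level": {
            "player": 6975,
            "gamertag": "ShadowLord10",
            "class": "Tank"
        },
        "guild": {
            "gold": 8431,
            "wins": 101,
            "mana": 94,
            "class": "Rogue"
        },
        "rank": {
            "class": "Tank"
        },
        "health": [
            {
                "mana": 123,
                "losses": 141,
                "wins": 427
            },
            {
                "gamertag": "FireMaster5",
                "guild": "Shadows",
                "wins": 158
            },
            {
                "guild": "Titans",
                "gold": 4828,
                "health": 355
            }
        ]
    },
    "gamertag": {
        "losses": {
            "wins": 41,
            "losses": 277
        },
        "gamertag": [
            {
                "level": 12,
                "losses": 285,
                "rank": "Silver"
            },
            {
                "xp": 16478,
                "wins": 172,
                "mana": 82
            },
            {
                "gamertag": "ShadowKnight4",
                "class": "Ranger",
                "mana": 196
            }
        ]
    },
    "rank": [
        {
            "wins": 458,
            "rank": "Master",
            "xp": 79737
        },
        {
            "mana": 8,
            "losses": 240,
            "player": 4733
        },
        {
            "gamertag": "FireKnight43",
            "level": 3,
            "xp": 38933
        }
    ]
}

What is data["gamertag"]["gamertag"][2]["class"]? "Ranger"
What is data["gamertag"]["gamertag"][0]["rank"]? "Silver"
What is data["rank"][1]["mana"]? 8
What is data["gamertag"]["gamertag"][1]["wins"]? 172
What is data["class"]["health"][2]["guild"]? "Titans"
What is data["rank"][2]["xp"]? 38933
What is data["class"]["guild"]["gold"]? 8431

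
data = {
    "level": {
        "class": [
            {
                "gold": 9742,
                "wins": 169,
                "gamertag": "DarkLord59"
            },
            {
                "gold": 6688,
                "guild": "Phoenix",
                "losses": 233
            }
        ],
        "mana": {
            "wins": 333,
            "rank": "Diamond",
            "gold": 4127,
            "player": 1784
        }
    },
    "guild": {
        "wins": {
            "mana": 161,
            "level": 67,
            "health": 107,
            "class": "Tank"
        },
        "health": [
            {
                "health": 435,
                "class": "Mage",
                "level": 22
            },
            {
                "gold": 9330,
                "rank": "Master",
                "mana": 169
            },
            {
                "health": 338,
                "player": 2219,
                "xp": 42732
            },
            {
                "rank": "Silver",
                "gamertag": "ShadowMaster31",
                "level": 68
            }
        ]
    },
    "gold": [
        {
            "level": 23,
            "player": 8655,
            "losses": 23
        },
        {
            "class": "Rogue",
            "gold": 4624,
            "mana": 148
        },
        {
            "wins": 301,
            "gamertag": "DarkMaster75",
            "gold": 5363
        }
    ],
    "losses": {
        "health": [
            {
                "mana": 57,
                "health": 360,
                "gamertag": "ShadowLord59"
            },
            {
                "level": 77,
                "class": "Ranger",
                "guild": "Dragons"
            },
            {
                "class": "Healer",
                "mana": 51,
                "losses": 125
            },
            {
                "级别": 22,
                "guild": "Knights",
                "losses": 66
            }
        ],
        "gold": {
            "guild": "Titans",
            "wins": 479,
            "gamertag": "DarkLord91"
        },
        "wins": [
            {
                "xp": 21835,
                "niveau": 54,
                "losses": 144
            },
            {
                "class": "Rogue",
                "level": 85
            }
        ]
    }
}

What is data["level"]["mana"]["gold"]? 4127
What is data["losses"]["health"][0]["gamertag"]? "ShadowLord59"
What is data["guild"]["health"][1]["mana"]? 169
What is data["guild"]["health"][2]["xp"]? 42732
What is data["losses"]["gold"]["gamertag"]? "DarkLord91"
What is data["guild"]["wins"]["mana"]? 161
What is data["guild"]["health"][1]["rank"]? "Master"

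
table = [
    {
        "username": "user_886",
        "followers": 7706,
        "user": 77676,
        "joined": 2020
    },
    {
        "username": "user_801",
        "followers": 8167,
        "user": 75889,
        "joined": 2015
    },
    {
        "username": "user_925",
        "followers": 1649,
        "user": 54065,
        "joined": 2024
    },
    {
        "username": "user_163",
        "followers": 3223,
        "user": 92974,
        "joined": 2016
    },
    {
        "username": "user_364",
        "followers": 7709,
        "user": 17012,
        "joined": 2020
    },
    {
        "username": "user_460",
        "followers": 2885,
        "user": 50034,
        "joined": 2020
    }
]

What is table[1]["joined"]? 2015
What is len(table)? 6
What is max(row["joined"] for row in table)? 2024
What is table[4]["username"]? "user_364"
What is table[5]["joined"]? 2020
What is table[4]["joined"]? 2020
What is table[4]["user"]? 17012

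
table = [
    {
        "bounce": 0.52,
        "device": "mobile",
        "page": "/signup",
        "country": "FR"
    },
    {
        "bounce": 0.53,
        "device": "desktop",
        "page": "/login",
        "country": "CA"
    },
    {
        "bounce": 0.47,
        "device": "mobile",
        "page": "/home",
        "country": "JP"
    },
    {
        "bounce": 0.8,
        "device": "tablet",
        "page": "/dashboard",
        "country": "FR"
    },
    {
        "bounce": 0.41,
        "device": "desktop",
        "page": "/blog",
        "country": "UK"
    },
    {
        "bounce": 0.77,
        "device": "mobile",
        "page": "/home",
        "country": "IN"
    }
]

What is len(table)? 6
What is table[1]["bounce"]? 0.53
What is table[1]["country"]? "CA"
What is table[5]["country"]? "IN"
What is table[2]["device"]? "mobile"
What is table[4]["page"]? "/blog"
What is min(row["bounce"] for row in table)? 0.41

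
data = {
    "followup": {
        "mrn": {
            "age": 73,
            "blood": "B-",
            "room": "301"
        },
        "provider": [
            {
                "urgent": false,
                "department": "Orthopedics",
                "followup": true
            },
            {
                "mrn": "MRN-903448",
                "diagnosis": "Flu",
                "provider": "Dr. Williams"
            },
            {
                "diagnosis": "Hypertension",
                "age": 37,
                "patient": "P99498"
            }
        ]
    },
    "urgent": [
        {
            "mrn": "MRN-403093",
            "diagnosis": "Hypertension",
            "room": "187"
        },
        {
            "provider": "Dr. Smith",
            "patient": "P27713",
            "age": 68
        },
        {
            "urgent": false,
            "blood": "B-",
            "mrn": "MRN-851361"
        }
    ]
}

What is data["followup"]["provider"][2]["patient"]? "P99498"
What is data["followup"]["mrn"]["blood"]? "B-"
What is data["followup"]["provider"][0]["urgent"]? False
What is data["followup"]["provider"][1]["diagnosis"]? "Flu"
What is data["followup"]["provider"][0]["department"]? "Orthopedics"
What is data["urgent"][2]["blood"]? "B-"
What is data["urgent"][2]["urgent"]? False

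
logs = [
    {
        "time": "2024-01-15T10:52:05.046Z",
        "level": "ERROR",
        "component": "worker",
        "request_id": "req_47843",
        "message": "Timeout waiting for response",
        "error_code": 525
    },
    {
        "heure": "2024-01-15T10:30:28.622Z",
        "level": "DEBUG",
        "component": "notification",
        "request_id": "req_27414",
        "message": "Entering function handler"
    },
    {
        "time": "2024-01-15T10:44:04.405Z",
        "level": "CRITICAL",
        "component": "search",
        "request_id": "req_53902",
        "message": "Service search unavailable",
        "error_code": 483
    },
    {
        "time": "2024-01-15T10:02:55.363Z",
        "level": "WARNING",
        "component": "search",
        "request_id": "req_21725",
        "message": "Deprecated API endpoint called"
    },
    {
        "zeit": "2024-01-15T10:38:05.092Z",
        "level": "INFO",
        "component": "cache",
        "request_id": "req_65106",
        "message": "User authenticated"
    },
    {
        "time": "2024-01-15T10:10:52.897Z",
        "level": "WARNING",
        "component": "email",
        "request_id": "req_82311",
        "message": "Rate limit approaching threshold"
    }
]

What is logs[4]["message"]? "User authenticated"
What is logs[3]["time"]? "2024-01-15T10:02:55.363Z"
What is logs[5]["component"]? "email"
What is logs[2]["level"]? "CRITICAL"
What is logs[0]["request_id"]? "req_47843"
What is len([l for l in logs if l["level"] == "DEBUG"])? 1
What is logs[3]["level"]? "WARNING"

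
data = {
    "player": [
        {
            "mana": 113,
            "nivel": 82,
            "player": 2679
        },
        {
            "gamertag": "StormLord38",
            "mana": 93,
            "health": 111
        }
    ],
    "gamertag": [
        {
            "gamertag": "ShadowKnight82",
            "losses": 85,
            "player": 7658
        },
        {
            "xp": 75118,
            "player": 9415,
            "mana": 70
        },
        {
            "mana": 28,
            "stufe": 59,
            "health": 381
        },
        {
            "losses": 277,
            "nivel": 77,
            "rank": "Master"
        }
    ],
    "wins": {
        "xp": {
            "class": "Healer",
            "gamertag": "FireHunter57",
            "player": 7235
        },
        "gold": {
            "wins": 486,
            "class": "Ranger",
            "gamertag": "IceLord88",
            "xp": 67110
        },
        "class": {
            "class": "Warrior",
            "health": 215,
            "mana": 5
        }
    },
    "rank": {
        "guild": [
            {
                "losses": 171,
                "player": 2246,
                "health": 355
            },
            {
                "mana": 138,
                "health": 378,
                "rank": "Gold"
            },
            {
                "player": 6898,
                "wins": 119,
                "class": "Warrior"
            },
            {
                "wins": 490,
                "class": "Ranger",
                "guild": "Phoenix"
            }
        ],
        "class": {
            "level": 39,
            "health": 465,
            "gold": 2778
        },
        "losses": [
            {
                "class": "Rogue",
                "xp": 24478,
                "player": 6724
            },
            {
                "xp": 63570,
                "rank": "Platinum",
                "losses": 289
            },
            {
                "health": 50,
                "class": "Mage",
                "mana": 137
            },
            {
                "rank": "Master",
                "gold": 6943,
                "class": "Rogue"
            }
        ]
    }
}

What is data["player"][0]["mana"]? 113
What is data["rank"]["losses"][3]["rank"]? "Master"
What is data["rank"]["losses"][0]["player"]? 6724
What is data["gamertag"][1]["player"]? 9415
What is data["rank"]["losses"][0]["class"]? "Rogue"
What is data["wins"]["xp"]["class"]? "Healer"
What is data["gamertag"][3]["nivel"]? 77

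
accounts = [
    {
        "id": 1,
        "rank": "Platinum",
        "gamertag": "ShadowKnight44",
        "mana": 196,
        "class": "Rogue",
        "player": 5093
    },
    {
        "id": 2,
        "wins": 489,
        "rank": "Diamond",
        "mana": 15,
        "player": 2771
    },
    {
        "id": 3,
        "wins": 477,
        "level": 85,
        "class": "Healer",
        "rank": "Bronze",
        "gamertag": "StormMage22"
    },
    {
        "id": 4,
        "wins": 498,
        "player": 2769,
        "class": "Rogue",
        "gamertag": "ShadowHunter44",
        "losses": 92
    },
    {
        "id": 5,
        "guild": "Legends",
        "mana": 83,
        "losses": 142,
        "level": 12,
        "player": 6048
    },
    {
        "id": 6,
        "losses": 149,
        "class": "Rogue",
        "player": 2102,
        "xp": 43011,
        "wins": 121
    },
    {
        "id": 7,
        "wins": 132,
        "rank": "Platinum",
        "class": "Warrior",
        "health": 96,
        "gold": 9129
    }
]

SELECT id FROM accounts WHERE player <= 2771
[2, 4, 6]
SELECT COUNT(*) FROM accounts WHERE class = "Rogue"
3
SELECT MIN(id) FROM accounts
1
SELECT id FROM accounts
[1, 2, 3, 4, 5, 6, 7]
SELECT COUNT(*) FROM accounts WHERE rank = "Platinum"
2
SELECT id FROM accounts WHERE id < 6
[1, 2, 3, 4, 5]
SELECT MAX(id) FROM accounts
7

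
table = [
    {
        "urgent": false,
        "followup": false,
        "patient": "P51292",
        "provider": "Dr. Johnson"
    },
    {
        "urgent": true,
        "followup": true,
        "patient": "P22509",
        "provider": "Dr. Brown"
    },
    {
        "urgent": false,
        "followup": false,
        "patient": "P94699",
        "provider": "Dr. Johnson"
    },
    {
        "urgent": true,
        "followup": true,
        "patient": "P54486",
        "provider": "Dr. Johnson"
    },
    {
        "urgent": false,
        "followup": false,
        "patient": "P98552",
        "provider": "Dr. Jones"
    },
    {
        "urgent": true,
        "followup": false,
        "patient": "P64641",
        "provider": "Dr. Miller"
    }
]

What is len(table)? 6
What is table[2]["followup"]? False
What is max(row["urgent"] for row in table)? True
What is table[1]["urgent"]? True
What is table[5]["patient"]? "P64641"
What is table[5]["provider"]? "Dr. Miller"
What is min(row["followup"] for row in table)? False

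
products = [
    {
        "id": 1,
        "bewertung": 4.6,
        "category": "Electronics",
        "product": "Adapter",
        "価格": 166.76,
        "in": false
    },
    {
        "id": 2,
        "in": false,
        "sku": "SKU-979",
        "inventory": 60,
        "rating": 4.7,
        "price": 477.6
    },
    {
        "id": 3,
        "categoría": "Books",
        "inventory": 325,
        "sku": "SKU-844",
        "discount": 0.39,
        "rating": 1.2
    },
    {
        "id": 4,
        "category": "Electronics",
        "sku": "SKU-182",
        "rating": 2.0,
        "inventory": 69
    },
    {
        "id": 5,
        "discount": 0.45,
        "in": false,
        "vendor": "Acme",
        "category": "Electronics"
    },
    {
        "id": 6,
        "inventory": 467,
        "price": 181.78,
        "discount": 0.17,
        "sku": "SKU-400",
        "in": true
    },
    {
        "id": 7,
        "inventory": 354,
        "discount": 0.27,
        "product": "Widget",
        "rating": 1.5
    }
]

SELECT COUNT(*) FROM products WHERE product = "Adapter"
1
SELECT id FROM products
[1, 2, 3, 4, 5, 6, 7]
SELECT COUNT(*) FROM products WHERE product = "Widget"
1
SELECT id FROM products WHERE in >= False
[1, 2, 5, 6]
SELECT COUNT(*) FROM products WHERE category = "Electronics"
3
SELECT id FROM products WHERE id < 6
[1, 2, 3, 4, 5]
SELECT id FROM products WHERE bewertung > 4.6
[]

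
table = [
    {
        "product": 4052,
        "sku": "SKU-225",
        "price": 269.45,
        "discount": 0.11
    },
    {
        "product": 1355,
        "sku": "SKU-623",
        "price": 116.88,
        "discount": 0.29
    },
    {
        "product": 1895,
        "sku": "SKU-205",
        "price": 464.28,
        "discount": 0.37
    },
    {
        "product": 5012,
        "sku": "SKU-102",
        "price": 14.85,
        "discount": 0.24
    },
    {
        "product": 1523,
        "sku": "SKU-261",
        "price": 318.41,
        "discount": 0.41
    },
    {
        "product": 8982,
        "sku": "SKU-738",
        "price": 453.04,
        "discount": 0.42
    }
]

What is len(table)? 6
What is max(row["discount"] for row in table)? 0.42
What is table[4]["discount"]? 0.41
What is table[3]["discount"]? 0.24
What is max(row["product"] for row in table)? 8982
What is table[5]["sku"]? "SKU-738"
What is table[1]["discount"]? 0.29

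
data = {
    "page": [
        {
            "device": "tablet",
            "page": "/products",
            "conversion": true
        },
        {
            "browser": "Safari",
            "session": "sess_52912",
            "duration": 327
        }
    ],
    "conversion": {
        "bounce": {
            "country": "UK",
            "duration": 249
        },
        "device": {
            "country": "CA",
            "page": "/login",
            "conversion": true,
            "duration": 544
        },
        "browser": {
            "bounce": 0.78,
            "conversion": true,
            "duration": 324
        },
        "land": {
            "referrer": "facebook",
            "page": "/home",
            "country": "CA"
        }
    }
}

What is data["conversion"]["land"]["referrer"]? "facebook"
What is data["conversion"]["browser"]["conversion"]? True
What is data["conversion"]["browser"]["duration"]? 324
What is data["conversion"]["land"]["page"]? "/home"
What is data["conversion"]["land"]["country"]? "CA"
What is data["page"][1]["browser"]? "Safari"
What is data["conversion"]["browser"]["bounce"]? 0.78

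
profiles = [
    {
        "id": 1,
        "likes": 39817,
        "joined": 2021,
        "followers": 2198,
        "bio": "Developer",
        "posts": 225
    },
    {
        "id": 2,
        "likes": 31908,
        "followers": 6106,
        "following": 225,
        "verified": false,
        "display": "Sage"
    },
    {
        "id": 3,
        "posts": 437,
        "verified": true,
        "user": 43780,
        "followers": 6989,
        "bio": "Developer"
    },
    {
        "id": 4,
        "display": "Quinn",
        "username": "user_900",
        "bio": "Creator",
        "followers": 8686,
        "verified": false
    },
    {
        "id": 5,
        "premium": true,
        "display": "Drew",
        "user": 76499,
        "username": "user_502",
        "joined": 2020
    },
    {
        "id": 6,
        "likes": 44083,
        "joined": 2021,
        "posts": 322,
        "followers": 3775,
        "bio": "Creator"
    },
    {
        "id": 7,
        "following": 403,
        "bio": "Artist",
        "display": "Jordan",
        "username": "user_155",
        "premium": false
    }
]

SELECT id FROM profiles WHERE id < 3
[1, 2]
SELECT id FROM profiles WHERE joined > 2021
[]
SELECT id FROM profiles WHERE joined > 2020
[1, 6]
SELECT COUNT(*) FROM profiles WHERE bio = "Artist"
1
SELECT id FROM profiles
[1, 2, 3, 4, 5, 6, 7]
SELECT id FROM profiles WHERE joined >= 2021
[1, 6]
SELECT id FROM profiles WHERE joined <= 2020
[5]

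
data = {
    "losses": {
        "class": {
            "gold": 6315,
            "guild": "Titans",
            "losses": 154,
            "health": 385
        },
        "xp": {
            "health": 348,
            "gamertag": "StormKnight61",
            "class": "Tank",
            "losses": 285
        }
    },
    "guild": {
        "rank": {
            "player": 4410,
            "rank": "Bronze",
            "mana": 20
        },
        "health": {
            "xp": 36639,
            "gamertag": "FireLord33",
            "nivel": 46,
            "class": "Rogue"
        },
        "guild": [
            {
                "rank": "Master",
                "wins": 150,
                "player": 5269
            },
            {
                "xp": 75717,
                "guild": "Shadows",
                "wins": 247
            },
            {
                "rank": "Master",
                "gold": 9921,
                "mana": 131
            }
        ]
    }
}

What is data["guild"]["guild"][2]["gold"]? 9921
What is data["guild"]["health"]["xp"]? 36639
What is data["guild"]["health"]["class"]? "Rogue"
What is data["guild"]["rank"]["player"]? 4410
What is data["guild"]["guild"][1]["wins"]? 247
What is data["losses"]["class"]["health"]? 385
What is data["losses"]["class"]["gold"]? 6315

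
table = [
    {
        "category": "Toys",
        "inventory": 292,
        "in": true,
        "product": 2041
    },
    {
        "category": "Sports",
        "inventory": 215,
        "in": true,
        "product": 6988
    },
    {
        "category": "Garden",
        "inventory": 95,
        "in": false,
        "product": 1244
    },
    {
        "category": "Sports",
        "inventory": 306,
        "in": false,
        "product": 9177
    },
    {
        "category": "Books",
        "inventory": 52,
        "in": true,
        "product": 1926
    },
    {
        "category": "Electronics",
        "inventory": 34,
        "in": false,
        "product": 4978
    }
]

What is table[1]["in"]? True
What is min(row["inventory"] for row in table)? 34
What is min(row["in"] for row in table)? False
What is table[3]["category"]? "Sports"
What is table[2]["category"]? "Garden"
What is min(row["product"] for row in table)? 1244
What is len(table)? 6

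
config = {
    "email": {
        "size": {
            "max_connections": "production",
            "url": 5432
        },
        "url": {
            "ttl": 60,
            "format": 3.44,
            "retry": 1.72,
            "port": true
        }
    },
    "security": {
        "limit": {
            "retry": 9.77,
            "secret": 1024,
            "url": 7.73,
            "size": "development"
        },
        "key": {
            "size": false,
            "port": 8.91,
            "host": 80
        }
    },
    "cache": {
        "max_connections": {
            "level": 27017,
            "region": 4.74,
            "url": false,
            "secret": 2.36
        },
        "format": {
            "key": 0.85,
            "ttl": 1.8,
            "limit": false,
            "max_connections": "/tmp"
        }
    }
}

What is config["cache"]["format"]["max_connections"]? "/tmp"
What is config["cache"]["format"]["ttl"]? 1.8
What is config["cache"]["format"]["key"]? 0.85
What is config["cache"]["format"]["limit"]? False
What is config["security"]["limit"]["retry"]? 9.77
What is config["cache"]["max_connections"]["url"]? False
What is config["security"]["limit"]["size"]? "development"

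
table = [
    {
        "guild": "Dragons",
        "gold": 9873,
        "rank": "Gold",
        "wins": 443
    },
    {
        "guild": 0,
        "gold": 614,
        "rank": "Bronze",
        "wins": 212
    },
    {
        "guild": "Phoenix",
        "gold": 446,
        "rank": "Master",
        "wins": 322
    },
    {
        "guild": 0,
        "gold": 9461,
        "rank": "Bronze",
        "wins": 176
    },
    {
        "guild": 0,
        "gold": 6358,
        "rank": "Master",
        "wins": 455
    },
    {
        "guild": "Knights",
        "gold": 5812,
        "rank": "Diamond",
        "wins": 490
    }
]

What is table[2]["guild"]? "Phoenix"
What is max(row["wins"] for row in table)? 490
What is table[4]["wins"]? 455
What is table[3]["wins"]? 176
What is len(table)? 6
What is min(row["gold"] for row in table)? 446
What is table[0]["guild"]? "Dragons"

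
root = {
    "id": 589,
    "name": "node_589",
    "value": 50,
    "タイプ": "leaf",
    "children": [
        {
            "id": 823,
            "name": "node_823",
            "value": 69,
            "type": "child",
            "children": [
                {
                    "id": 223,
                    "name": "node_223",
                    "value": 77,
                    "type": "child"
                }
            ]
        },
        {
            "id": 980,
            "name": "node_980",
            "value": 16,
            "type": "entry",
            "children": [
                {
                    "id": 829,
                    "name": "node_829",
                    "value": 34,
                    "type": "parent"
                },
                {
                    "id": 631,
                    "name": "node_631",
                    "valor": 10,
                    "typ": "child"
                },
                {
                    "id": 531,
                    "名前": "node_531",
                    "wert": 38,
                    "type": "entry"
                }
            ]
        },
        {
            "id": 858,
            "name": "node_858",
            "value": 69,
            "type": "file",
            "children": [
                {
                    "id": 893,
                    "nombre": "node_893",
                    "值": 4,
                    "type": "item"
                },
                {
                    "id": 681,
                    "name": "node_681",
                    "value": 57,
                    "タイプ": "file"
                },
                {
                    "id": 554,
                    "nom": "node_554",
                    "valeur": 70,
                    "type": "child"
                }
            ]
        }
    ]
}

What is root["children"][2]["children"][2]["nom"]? "node_554"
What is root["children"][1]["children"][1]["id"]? 631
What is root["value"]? 50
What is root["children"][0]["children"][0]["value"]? 77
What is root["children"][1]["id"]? 980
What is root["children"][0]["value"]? 69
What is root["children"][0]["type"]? "child"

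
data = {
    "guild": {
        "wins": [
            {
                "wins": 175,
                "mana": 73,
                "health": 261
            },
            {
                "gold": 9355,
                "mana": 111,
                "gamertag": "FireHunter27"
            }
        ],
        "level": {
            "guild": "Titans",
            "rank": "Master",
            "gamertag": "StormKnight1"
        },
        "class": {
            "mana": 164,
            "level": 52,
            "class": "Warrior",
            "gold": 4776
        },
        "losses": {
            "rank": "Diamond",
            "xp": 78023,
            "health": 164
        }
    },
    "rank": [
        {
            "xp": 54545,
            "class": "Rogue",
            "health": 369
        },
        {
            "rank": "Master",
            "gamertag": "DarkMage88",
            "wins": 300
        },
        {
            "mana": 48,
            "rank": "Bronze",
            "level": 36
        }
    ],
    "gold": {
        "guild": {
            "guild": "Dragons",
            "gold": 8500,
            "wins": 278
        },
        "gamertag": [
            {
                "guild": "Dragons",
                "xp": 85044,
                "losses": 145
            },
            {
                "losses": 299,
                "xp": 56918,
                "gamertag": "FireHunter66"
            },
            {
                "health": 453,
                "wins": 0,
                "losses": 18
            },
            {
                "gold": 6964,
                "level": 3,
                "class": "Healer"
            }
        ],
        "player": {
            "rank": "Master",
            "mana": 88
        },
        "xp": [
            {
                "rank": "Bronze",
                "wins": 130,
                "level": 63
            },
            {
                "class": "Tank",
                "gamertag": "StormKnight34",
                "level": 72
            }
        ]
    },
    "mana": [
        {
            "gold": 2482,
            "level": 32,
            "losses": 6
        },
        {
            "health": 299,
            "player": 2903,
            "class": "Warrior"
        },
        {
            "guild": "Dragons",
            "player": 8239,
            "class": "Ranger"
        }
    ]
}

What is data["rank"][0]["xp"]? 54545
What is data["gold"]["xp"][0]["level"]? 63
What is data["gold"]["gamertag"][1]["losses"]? 299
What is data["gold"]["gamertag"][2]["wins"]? 0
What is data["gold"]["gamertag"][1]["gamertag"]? "FireHunter66"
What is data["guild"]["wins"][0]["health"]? 261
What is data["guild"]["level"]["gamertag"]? "StormKnight1"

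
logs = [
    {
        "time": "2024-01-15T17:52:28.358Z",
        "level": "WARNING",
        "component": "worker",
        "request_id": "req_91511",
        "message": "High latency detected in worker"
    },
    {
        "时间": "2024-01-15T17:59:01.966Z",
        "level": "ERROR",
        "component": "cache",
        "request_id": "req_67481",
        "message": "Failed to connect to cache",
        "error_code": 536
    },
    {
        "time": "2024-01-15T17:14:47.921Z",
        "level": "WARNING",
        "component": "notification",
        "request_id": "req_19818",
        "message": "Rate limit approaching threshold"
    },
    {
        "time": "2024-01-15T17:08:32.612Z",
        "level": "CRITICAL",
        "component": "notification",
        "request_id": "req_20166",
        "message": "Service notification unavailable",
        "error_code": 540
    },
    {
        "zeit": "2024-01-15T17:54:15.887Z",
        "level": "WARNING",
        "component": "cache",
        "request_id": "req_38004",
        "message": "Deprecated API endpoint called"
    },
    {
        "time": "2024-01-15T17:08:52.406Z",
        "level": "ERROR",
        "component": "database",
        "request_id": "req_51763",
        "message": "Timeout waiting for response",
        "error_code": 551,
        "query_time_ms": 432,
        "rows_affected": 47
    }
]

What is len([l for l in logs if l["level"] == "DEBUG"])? 0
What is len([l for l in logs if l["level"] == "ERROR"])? 2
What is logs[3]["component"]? "notification"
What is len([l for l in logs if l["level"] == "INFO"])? 0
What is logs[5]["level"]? "ERROR"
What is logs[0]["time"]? "2024-01-15T17:52:28.358Z"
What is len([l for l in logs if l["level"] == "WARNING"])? 3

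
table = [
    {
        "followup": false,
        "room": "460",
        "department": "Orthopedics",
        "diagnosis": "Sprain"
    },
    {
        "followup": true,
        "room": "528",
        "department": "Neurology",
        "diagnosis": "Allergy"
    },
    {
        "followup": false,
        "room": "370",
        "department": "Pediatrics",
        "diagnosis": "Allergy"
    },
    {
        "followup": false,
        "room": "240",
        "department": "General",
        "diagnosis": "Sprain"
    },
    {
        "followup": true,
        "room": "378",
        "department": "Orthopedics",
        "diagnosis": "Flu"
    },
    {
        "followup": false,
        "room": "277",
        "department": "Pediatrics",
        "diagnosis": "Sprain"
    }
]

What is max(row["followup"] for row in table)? True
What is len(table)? 6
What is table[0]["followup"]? False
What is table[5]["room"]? "277"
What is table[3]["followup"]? False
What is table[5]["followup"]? False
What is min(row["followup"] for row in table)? False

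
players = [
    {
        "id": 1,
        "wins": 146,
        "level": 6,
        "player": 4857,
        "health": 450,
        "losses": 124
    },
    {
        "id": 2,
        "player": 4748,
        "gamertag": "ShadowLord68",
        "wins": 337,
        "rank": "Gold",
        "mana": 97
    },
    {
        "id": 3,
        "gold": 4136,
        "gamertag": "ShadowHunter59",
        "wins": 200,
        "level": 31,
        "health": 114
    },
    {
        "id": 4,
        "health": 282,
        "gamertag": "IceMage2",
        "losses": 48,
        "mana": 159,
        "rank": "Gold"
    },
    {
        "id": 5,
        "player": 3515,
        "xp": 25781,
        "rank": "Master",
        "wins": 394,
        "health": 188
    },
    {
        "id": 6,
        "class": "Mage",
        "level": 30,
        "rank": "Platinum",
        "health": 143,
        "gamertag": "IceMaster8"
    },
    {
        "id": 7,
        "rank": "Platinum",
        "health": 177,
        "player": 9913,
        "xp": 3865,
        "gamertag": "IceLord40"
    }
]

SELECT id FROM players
[1, 2, 3, 4, 5, 6, 7]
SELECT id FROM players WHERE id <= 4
[1, 2, 3, 4]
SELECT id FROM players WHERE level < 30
[1]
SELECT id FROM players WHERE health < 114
[]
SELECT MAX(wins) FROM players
394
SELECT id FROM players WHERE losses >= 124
[1]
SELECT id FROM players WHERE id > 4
[5, 6, 7]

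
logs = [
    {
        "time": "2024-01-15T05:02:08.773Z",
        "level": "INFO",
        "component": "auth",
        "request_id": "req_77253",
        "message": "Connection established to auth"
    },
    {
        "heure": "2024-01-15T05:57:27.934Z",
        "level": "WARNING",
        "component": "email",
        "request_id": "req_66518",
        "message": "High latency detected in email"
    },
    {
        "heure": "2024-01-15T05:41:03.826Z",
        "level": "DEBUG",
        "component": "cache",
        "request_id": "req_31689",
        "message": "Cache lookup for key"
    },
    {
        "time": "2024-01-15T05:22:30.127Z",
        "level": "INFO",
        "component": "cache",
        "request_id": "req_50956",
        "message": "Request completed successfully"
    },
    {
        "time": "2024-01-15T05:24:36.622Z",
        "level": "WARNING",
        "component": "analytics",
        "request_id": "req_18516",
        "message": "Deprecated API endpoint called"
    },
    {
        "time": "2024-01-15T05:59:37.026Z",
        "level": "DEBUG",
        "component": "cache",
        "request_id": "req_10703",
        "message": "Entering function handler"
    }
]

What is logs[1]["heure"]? "2024-01-15T05:57:27.934Z"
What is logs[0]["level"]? "INFO"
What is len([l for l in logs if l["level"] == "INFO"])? 2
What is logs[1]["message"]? "High latency detected in email"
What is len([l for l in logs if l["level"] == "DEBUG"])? 2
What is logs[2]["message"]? "Cache lookup for key"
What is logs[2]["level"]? "DEBUG"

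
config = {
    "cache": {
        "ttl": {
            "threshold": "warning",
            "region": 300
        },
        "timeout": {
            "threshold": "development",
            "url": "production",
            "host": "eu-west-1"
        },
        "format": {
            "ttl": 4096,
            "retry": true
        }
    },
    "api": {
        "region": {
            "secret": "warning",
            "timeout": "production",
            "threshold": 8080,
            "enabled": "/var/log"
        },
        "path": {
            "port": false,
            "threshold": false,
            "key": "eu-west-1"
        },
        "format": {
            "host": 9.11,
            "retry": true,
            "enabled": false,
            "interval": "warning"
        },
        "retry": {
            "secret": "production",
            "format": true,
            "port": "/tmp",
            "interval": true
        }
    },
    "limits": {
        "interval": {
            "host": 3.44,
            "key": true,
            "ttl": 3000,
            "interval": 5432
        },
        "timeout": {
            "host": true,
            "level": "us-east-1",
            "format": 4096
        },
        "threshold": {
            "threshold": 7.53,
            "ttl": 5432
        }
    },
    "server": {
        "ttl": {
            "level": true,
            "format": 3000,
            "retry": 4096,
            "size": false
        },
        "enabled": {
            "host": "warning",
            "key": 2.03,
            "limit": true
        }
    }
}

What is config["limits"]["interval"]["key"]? True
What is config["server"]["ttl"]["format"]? 3000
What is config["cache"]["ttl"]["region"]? 300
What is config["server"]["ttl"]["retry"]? 4096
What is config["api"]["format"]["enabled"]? False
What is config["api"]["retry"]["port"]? "/tmp"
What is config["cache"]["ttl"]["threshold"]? "warning"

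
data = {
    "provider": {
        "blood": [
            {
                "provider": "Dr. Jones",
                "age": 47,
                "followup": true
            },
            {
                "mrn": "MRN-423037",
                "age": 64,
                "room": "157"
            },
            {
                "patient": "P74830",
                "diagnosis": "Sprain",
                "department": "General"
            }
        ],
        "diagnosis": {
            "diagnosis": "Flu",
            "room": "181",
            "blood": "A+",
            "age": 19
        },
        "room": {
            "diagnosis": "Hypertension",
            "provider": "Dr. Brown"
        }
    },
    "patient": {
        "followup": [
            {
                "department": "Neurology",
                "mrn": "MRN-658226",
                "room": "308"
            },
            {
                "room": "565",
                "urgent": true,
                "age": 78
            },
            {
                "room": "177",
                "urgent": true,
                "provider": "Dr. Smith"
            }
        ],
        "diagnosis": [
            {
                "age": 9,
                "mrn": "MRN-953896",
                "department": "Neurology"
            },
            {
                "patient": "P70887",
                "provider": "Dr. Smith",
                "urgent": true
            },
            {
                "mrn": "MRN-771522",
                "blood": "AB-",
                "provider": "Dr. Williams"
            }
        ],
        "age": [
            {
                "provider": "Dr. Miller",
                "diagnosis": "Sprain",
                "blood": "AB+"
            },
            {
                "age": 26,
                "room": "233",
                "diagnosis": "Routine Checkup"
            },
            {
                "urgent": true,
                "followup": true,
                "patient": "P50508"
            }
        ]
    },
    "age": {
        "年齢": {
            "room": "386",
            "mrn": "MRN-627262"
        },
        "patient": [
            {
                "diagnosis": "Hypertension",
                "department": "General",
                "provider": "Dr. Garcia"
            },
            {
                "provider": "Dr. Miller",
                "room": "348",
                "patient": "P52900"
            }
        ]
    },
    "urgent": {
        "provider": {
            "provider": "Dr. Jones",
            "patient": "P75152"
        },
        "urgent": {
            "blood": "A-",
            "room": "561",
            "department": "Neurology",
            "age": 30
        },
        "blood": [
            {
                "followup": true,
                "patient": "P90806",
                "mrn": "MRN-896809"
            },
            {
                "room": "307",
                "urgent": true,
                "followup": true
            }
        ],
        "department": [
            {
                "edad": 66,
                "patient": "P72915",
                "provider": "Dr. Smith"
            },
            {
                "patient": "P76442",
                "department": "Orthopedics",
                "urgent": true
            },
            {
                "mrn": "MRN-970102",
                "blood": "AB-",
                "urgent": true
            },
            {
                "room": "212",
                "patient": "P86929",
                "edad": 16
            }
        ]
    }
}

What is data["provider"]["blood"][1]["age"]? 64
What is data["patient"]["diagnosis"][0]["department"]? "Neurology"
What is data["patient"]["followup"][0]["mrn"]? "MRN-658226"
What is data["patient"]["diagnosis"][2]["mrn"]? "MRN-771522"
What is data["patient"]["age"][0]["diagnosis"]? "Sprain"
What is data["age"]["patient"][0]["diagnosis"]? "Hypertension"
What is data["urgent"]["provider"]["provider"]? "Dr. Jones"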